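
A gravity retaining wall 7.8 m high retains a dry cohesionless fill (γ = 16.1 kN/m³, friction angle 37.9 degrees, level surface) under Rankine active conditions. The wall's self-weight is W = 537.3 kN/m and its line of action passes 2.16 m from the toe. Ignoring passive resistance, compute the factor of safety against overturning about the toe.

K_a = tan²(45° − 37.9°/2) = 0.2389.
P_a = ½K_aγH² = 0.5×0.2389×16.1×7.8² = 117.0 kN/m, acting at H/3 = 2.600 m above the base.
Overturning moment M_o = P_a × H/3 = 117.0 × 2.600 = 304.3.
Resisting moment M_r = W × 2.16 = 537.3 × 2.16 = 1161.
FS_overturning = M_r/M_o = 1161/304.3 = 3.814.

3.81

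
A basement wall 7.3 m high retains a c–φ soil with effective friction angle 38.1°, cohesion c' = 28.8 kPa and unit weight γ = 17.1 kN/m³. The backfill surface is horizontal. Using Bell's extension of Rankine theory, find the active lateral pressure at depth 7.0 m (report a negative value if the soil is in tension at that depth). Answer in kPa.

0.317 kPa

K_a = (1 − sin φ)/(1 + sin φ) = 0.2368.
σ_a = K_a γ z − 2c√K_a = 0.2368×17.1×7.0 − 2×28.8×0.4867 = 0.3175 kPa.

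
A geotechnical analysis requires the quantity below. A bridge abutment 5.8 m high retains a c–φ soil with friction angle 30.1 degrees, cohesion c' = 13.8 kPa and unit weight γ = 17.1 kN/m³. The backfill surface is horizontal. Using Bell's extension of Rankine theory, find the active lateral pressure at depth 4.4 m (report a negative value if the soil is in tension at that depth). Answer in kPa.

9.08 kPa

K_a = (1 − sin φ)/(1 + sin φ) = 0.3320.
σ_a = K_a γ z − 2c√K_a = 0.3320×17.1×4.4 − 2×13.8×0.5762 = 9.076 kPa.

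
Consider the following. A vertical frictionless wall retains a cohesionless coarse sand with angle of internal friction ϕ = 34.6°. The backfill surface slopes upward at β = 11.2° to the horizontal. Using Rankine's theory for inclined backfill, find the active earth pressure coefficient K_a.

K_a = cos β · (cos β − √(cos²β − cos²φ)) / (cos β + √(cos²β − cos²φ)).
cos β = 0.9810, cos φ = 0.8231, √(cos²β − cos²φ) = 0.5336.
K_a = 0.9810 × (0.9810 − 0.5336)/(0.9810 + 0.5336) = 0.2898.

0.290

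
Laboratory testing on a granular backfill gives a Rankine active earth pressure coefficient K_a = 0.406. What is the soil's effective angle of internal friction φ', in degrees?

K_a = tan²(45° − φ/2) ⇒ 45° − φ/2 = arctan(√0.406) = 32.50°.
φ = 2(45° − 32.50°) = 24.99°.

25.0°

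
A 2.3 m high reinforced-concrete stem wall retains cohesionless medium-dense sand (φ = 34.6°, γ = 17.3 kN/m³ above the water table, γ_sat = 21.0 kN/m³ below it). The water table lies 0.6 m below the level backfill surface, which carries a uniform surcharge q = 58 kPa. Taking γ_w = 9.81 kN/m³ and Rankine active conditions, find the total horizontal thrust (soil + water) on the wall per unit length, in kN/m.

61.1 kN/m

K_a = tan²(45° − φ/2) = 0.2756.
γ' = 21.0 − 9.81 = 11.19 kN/m³. h₂ = H − d_w = 1.7 m.
σ'_h: at surface K_a·q = 15.99; at WT K_a(q+γd_w) = 18.85; at base K_a(q+γd_w+γ'h₂) = 24.09 kPa.
P₁ = ½(15.99+18.85)×0.6 = 10.45; P₂ = ½(18.85+24.09)×1.7 = 36.50; P_w = ½γ_w h₂² = 14.18.
Total = 10.45+36.50+14.18 = 61.12 kN/m.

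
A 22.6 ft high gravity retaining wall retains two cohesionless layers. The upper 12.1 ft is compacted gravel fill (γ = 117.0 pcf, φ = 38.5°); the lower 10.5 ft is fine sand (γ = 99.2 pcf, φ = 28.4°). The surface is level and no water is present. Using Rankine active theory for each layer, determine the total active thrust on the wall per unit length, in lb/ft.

K_a1 = tan²(45°−38.5°/2) = 0.2327; K_a2 = tan²(45°−28.4°/2) = 0.3554.
Layer 1: σ at base = K_a1 γ₁ h₁ = 329.4 psf; P₁ = ½×329.4×12.1 = 1993.
Layer 2: σ_v at top = γ₁h₁ = 1416; σ_h top = K_a2×1416 = 503.1; σ_h base = K_a2×(1416+99.2×10.5) = 873.2.
P₂ = ½(503.1+873.2)×10.5 = 7226. Total P_a = 1993+7226 = 9218 lb/ft.

9220 lb/ft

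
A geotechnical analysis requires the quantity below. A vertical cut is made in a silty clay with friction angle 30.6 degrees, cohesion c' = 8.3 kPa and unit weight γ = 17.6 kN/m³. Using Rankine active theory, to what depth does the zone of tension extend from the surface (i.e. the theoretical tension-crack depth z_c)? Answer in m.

K_a = tan²(45° − 30.6°/2) = 0.3253; √K_a = 0.5704.
The active pressure is zero where K_a γ z = 2c√K_a, so z_c = 2c/(γ√K_a) = 2×8.3/(17.6×0.5704) = 1.654 m.

1.65 m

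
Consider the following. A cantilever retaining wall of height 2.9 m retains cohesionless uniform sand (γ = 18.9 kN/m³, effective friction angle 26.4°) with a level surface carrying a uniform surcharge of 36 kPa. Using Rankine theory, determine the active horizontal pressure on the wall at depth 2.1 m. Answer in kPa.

29.1 kPa

K_a = (1 − sin φ)/(1 + sin φ) = 0.3844.
σ_v = γz + q = 18.9 × 2.1 + 36 = 75.69 kPa.
σ_h = K_a σ_v = 0.3844 × 75.69 = 29.10 kPa.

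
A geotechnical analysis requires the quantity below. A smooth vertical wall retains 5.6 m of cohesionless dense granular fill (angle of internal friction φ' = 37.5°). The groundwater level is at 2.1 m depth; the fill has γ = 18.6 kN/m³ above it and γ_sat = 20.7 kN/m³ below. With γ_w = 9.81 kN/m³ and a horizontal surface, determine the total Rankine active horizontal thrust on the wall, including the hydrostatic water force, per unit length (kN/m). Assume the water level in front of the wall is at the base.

120 kN/m

K_a = tan²(45° − φ/2) = 0.2432.
γ' = 20.7 − 9.81 = 10.89 kN/m³. Depth below WT = 3.5 m.
σ'_h at WT = K_a γ d_w = 9.499 kPa; at base = 9.499 + K_a γ' × 3.5 = 18.77 kPa.
P₁ (0–2.1 m) = ½×9.499×2.1 = 9.974. P₂ (2.1–5.6 m) = ½(9.499+18.77)×3.5 = 49.47.
P_w = ½ γ_w h₂² = 0.5×9.81×3.5² = 60.09. Total = 9.974+49.47+60.09 = 119.5 kN/m.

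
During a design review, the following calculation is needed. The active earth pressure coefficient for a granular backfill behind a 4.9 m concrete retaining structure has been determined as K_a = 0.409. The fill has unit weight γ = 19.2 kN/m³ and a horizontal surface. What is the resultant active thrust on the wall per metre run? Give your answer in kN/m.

P = ½ K_a γ H² = 0.5 × 0.409 × 19.2 × 4.9² = 94.27 kN/m.

94.3 kN/m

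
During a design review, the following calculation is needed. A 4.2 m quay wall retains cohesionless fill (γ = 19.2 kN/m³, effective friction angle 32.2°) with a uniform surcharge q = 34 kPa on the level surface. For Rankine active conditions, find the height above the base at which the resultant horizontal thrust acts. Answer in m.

K_a = 0.3047.
Triangular part P₁ = ½K_aγH² = 51.61 at H/3 = 1.400 m; rectangular part P₂ = K_a q H = 43.52 at H/2 = 2.100 m.
ȳ = (P₁·1.400 + P₂·2.100)/(P₁+P₂) = 1.720 m.

1.72 m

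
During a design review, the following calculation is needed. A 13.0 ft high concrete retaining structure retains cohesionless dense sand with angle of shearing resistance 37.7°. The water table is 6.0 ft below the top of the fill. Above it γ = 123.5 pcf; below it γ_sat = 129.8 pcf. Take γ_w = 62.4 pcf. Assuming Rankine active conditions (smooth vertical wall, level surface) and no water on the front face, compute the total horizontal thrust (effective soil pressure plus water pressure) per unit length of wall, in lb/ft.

K_a = tan²(45° − φ/2) = 0.2411.
γ' = 129.8 − 62.4 = 67.40 pcf. Depth below WT = 7.0 ft.
σ'_h at WT = K_a γ d_w = 178.6 psf; at base = 178.6 + K_a γ' × 7.0 = 292.4 psf.
P₁ (0–6.0 ft) = ½×178.6×6.0 = 535.9. P₂ (6.0–13.0 ft) = ½(178.6+292.4)×7.0 = 1648.
P_w = ½ γ_w h₂² = 0.5×62.4×7.0² = 1529. Total = 535.9+1648+1529 = 3713 lb/ft.

3710 lb/ft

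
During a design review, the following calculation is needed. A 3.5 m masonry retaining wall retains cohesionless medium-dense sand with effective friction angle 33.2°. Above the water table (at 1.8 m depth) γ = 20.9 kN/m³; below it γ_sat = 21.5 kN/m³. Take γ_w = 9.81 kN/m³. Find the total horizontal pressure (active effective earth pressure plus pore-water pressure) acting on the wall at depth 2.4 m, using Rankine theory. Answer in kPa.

18.9 kPa

K_a = (1 − sin φ)/(1 + sin φ) = 0.2924.
γ' = 21.5 − 9.81 = 11.69 kN/m³.
Effective vertical stress at 2.4 m: σ'_v = 20.9×1.8 + 11.69×0.600 = 44.63 kPa.
σ'_h = K_a σ'_v = 0.2924 × 44.63 = 13.05 kPa; u = γ_w × 0.600 = 5.886 kPa.
Total σ_h = 13.05 + 5.886 = 18.93 kPa.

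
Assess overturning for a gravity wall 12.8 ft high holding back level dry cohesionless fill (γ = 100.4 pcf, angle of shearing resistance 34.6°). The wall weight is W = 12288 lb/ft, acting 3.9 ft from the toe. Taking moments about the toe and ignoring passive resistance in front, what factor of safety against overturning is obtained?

4.95

K_a = tan²(45° − 34.6°/2) = 0.2756.
P_a = ½K_aγH² = 0.5×0.2756×100.4×12.8² = 2267 lb/ft, acting at H/3 = 4.267 ft above the base.
Overturning moment M_o = P_a × H/3 = 2267 × 4.267 = 9673.
Resisting moment M_r = W × 3.9 = 12288 × 3.9 = 47920.
FS_overturning = M_r/M_o = 47920/9673 = 4.954.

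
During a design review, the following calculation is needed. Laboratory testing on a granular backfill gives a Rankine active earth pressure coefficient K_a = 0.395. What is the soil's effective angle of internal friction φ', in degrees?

K_a = tan²(45° − φ/2) ⇒ 45° − φ/2 = arctan(√0.395) = 32.15°.
φ = 2(45° − 32.15°) = 25.70°.

25.7°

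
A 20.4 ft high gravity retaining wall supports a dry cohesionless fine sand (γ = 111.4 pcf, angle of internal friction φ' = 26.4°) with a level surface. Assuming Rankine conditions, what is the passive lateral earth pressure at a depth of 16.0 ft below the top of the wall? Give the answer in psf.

K_p = (1 + sin φ)/(1 − sin φ) = 2.601.
σ_h = K_p γ z = 2.601 × 111.4 × 16.0 = 4636 psf.

4640 psf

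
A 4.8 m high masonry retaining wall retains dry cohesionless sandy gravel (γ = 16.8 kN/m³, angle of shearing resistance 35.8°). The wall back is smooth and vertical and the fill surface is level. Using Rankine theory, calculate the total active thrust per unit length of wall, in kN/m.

K_a = tan²(45° − φ/2) = 0.2619.
P_a = ½ K_a γ H² = 0.5 × 0.2619 × 16.8 × 4.8² = 50.68 kN/m.

50.7 kN/m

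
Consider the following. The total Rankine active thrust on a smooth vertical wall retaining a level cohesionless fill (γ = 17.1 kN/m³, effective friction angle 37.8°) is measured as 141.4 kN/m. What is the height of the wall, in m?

8.30 m

K_a = 0.2400. P_a = ½ K_a γ H² ⇒ H = √(2P_a/(K_a γ)).
H = √(2×141.4/(0.2400×17.1)) = 8.301 m.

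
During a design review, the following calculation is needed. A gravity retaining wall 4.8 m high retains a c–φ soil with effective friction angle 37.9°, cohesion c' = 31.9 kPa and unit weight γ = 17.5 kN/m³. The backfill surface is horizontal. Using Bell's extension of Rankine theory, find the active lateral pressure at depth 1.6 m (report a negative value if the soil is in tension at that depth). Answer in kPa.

K_a = (1 − sin φ)/(1 + sin φ) = 0.2389.
σ_a = K_a γ z − 2c√K_a = 0.2389×17.5×1.6 − 2×31.9×0.4888 = -24.50 kPa.

-24.5 kPa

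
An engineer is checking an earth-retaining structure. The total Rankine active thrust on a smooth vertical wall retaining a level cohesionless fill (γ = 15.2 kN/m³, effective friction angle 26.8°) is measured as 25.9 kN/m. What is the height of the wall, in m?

K_a = 0.3785. P_a = ½ K_a γ H² ⇒ H = √(2P_a/(K_a γ)).
H = √(2×25.9/(0.3785×15.2)) = 3.001 m.

3.00 m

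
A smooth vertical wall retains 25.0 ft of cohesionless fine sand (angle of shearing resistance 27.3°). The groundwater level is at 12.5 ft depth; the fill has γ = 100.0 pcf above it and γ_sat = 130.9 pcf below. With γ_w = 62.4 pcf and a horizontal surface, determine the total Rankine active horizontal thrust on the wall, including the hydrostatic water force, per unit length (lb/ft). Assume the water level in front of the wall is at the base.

15600 lb/ft

K_a = tan²(45° − φ/2) = 0.3711.
γ' = 130.9 − 62.4 = 68.50 pcf. Depth below WT = 12.5 ft.
σ'_h at WT = K_a γ d_w = 463.9 psf; at base = 463.9 + K_a γ' × 12.5 = 781.7 psf.
P₁ (0–12.5 ft) = ½×463.9×12.5 = 2899. P₂ (12.5–25.0 ft) = ½(463.9+781.7)×12.5 = 7785.
P_w = ½ γ_w h₂² = 0.5×62.4×12.5² = 4875. Total = 2899+7785+4875 = 15560 lb/ft.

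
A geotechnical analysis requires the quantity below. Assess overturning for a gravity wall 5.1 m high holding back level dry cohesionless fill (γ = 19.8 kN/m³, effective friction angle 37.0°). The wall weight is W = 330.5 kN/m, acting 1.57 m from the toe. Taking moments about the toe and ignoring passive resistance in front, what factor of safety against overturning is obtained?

K_a = tan²(45° − 37.0°/2) = 0.2486.
P_a = ½K_aγH² = 0.5×0.2486×19.8×5.1² = 64.01 kN/m, acting at H/3 = 1.700 m above the base.
Overturning moment M_o = P_a × H/3 = 64.01 × 1.700 = 108.8.
Resisting moment M_r = W × 1.57 = 330.5 × 1.57 = 518.9.
FS_overturning = M_r/M_o = 518.9/108.8 = 4.768.

4.77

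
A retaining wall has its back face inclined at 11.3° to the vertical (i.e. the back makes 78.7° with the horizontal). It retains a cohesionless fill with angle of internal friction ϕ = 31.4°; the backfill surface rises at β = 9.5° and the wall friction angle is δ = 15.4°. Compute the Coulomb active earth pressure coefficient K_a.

K_a = sin²(α+φ) / [sin²α · sin(α−δ) · (1 + √{sin(φ+δ)sin(φ−β) / (sin(α−δ)sin(α+β))})²].
With α = 78.7°, φ = 31.4°, δ = 15.4°, β = 9.5°: K_a = 0.4263.

0.426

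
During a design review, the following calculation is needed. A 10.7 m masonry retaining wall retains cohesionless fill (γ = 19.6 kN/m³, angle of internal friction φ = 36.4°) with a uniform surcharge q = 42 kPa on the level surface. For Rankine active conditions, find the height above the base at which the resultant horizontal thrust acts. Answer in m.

K_a = 0.2552.
Triangular part P₁ = ½K_aγH² = 286.3 at H/3 = 3.567 m; rectangular part P₂ = K_a q H = 114.7 at H/2 = 5.350 m.
ȳ = (P₁·3.567 + P₂·5.350)/(P₁+P₂) = 4.077 m.

4.08 m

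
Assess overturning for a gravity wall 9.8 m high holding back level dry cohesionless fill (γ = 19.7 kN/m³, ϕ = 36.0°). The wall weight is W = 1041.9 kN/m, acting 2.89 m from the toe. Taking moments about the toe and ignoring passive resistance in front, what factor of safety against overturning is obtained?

K_a = tan²(45° − 36.0°/2) = 0.2596.
P_a = ½K_aγH² = 0.5×0.2596×19.7×9.8² = 245.6 kN/m, acting at H/3 = 3.267 m above the base.
Overturning moment M_o = P_a × H/3 = 245.6 × 3.267 = 802.3.
Resisting moment M_r = W × 2.89 = 1041.9 × 2.89 = 3011.
FS_overturning = M_r/M_o = 3011/802.3 = 3.753.

3.75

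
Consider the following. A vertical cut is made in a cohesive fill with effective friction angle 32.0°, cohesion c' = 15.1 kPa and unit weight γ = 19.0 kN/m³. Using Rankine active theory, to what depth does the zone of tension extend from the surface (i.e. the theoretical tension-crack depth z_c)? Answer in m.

2.87 m

K_a = tan²(45° − 32.0°/2) = 0.3073; √K_a = 0.5543.
The active pressure is zero where K_a γ z = 2c√K_a, so z_c = 2c/(γ√K_a) = 2×15.1/(19.0×0.5543) = 2.867 m.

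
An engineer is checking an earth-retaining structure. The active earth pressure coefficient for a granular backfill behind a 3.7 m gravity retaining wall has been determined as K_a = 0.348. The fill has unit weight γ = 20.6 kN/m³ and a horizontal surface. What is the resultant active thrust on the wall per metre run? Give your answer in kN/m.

P = ½ K_a γ H² = 0.5 × 0.348 × 20.6 × 3.7² = 49.07 kN/m.

49.1 kN/m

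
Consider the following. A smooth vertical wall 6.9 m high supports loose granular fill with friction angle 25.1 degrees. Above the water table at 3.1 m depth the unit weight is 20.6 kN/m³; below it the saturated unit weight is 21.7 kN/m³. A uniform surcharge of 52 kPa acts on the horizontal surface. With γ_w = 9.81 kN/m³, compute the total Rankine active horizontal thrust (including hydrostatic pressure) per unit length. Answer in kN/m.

K_a = tan²(45° − φ/2) = 0.4043.
γ' = 21.7 − 9.81 = 11.89 kN/m³. h₂ = H − d_w = 3.8 m.
σ'_h: at surface K_a·q = 21.02; at WT K_a(q+γd_w) = 46.84; at base K_a(q+γd_w+γ'h₂) = 65.11 kPa.
P₁ = ½(21.02+46.84)×3.1 = 105.2; P₂ = ½(46.84+65.11)×3.8 = 212.7; P_w = ½γ_w h₂² = 70.83.
Total = 105.2+212.7+70.83 = 388.7 kN/m.

389 kN/m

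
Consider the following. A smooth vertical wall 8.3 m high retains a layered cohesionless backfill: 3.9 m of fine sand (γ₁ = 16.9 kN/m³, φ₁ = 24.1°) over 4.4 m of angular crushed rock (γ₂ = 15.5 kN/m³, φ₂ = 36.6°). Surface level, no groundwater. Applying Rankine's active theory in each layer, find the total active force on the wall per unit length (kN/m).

K_a1 = tan²(45°−24.1°/2) = 0.4201; K_a2 = tan²(45°−36.6°/2) = 0.2530.
Layer 1: σ at base = K_a1 γ₁ h₁ = 27.69 kPa; P₁ = ½×27.69×3.9 = 54.00.
Layer 2: σ_v at top = γ₁h₁ = 65.91; σ_h top = K_a2×65.91 = 16.67; σ_h base = K_a2×(65.91+15.5×4.4) = 33.92.
P₂ = ½(16.67+33.92)×4.4 = 111.3. Total P_a = 54.00+111.3 = 165.3 kN/m.

165 kN/m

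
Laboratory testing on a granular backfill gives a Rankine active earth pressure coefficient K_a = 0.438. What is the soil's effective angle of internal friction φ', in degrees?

23.0°

K_a = tan²(45° − φ/2) ⇒ 45° − φ/2 = arctan(√0.438) = 33.50°.
φ = 2(45° − 33.50°) = 23.01°.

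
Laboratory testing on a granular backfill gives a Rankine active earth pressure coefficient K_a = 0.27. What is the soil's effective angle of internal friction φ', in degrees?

K_a = tan²(45° − φ/2) ⇒ 45° − φ/2 = arctan(√0.27) = 27.46°.
φ = 2(45° − 27.46°) = 35.09°.

35.1°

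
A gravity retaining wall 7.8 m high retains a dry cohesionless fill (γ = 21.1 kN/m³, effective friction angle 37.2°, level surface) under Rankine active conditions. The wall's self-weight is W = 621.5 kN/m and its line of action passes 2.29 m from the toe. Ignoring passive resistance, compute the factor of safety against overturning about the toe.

3.46

K_a = tan²(45° − 37.2°/2) = 0.2464.
P_a = ½K_aγH² = 0.5×0.2464×21.1×7.8² = 158.2 kN/m, acting at H/3 = 2.600 m above the base.
Overturning moment M_o = P_a × H/3 = 158.2 × 2.600 = 411.2.
Resisting moment M_r = W × 2.29 = 621.5 × 2.29 = 1423.
FS_overturning = M_r/M_o = 1423/411.2 = 3.461.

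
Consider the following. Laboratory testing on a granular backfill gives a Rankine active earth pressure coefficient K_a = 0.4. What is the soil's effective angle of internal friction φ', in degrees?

K_a = tan²(45° − φ/2) ⇒ 45° − φ/2 = arctan(√0.4) = 32.31°.
φ = 2(45° − 32.31°) = 25.38°.

25.4°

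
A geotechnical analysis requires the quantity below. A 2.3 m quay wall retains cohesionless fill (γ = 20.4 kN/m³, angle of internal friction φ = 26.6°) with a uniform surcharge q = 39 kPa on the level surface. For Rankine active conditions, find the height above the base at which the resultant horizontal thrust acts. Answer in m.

1.01 m

K_a = 0.3814.
Triangular part P₁ = ½K_aγH² = 20.58 at H/3 = 0.7667 m; rectangular part P₂ = K_a q H = 34.22 at H/2 = 1.150 m.
ȳ = (P₁·0.7667 + P₂·1.150)/(P₁+P₂) = 1.006 m.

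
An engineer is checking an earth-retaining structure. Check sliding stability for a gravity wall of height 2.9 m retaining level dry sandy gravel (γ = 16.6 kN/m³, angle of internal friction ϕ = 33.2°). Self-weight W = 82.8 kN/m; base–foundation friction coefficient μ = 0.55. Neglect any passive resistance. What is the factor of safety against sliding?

2.23

K_a = tan²(45° − 33.2°/2) = 0.2924.
P_a = ½K_aγH² = 0.5×0.2924×16.6×2.9² = 20.41 kN/m, acting at H/3 = 0.9667 m above the base.
FS_sliding = μW / P_a = 0.55×82.8 / 20.41 = 2.232.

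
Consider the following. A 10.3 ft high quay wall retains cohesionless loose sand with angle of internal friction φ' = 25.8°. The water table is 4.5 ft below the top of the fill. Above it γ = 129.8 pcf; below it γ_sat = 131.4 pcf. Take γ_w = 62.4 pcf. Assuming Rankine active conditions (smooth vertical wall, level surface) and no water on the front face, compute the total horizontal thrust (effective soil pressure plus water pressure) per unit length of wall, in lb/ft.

3360 lb/ft

K_a = tan²(45° − φ/2) = 0.3935.
γ' = 131.4 − 62.4 = 69.00 pcf. Depth below WT = 5.8 ft.
σ'_h at WT = K_a γ d_w = 229.8 psf; at base = 229.8 + K_a γ' × 5.8 = 387.3 psf.
P₁ (0–4.5 ft) = ½×229.8×4.5 = 517.2. P₂ (4.5–10.3 ft) = ½(229.8+387.3)×5.8 = 1790.
P_w = ½ γ_w h₂² = 0.5×62.4×5.8² = 1050. Total = 517.2+1790+1050 = 3357 lb/ft.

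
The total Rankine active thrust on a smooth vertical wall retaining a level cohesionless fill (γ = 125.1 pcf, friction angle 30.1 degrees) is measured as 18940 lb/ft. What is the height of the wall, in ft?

30.2 ft

K_a = 0.3320. P_a = ½ K_a γ H² ⇒ H = √(2P_a/(K_a γ)).
H = √(2×18940/(0.3320×125.1)) = 30.20 ft.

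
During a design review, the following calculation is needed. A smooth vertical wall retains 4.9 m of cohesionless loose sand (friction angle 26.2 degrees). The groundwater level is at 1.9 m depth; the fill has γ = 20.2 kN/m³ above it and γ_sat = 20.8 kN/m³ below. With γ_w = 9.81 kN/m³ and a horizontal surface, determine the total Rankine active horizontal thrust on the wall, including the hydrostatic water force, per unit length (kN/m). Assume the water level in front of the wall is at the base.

122 kN/m

K_a = tan²(45° − φ/2) = 0.3874.
γ' = 20.8 − 9.81 = 10.99 kN/m³. Depth below WT = 3.0 m.
σ'_h at WT = K_a γ d_w = 14.87 kPa; at base = 14.87 + K_a γ' × 3.0 = 27.64 kPa.
P₁ (0–1.9 m) = ½×14.87×1.9 = 14.13. P₂ (1.9–4.9 m) = ½(14.87+27.64)×3.0 = 63.77.
P_w = ½ γ_w h₂² = 0.5×9.81×3.0² = 44.14. Total = 14.13+63.77+44.14 = 122.0 kN/m.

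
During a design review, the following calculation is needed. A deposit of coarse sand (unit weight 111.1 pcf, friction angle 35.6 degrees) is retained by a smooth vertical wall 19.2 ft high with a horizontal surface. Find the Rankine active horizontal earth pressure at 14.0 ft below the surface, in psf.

K_a = (1 − sin φ)/(1 + sin φ) = 0.2641.
σ_h = K_a γ z = 0.2641 × 111.1 × 14.0 = 410.8 psf.

411 psf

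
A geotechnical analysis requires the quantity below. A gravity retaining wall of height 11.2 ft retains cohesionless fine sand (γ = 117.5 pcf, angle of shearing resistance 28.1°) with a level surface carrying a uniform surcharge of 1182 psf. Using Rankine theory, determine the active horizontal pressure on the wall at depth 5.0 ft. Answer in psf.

K_a = (1 − sin φ)/(1 + sin φ) = 0.3596.
σ_v = γz + q = 117.5 × 5.0 + 1182 = 1770 psf.
σ_h = K_a σ_v = 0.3596 × 1770 = 636.3 psf.

636 psf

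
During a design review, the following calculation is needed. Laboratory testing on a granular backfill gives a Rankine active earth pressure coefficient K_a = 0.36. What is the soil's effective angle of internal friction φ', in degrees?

28.1°

K_a = tan²(45° − φ/2) ⇒ 45° − φ/2 = arctan(√0.36) = 30.96°.
φ = 2(45° − 30.96°) = 28.07°.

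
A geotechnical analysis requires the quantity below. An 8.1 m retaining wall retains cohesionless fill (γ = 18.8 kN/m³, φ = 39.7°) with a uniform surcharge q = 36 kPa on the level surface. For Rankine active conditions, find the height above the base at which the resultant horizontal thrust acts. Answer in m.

K_a = 0.2204.
Triangular part P₁ = ½K_aγH² = 135.9 at H/3 = 2.700 m; rectangular part P₂ = K_a q H = 64.28 at H/2 = 4.050 m.
ȳ = (P₁·2.700 + P₂·4.050)/(P₁+P₂) = 3.133 m.

3.13 m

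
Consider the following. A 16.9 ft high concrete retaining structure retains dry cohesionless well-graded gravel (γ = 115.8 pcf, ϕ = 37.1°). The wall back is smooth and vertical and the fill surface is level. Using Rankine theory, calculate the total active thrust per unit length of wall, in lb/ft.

4090 lb/ft

K_a = tan²(45° − φ/2) = 0.2475.
P_a = ½ K_a γ H² = 0.5 × 0.2475 × 115.8 × 16.9² = 4093 lb/ft.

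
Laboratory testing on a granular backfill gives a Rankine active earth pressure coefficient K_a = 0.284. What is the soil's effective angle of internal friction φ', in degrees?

33.9°

K_a = tan²(45° − φ/2) ⇒ 45° − φ/2 = arctan(√0.284) = 28.05°.
φ = 2(45° − 28.05°) = 33.89°.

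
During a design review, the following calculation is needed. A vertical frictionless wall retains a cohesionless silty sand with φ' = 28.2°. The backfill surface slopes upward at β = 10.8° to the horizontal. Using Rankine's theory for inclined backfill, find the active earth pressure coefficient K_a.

0.380

K_a = cos β · (cos β − √(cos²β − cos²φ)) / (cos β + √(cos²β − cos²φ)).
cos β = 0.9823, cos φ = 0.8813, √(cos²β − cos²φ) = 0.4338.
K_a = 0.9823 × (0.9823 − 0.4338)/(0.9823 + 0.4338) = 0.3805.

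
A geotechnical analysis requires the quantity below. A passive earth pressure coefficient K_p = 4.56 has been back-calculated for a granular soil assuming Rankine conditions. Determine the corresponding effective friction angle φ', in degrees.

K_p = (1+sin φ)/(1−sin φ) ⇒ sin φ = (K_p − 1)/(K_p + 1) = 0.6403.
φ = arcsin(0.6403) = 39.81°.

39.8°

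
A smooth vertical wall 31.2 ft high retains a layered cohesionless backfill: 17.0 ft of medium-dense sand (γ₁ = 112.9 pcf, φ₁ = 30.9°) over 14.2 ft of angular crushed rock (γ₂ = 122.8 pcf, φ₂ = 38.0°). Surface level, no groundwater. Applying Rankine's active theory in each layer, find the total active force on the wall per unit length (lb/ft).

14700 lb/ft

K_a1 = tan²(45°−30.9°/2) = 0.3214; K_a2 = tan²(45°−38.0°/2) = 0.2379.
Layer 1: σ at base = K_a1 γ₁ h₁ = 616.9 psf; P₁ = ½×616.9×17.0 = 5243.
Layer 2: σ_v at top = γ₁h₁ = 1919; σ_h top = K_a2×1919 = 456.6; σ_h base = K_a2×(1919+122.8×14.2) = 871.4.
P₂ = ½(456.6+871.4)×14.2 = 9428. Total P_a = 5243+9428 = 14670 lb/ft.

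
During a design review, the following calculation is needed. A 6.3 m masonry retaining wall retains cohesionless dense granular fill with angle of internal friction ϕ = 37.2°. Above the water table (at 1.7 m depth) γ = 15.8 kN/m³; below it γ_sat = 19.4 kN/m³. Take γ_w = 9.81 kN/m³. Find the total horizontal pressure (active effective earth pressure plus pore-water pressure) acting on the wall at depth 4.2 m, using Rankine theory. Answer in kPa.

K_a = (1 − sin φ)/(1 + sin φ) = 0.2464.
γ' = 19.4 − 9.81 = 9.590 kN/m³.
Effective vertical stress at 4.2 m: σ'_v = 15.8×1.7 + 9.590×2.50 = 50.83 kPa.
σ'_h = K_a σ'_v = 0.2464 × 50.83 = 12.53 kPa; u = γ_w × 2.50 = 24.53 kPa.
Total σ_h = 12.53 + 24.53 = 37.05 kPa.

37.1 kPa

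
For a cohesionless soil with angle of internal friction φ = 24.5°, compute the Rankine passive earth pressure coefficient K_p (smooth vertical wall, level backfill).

K_p = (1 + sin φ)/(1 − sin φ) = tan²(45° + 24.5°/2) = 2.417.

2.42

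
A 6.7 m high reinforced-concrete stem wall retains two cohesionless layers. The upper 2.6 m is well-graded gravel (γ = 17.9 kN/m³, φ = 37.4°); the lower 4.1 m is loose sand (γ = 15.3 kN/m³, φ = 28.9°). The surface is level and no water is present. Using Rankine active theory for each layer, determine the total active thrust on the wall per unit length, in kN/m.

K_a1 = tan²(45°−37.4°/2) = 0.2443; K_a2 = tan²(45°−28.9°/2) = 0.3484.
Layer 1: σ at base = K_a1 γ₁ h₁ = 11.37 kPa; P₁ = ½×11.37×2.6 = 14.78.
Layer 2: σ_v at top = γ₁h₁ = 46.54; σ_h top = K_a2×46.54 = 16.21; σ_h base = K_a2×(46.54+15.3×4.1) = 38.07.
P₂ = ½(16.21+38.07)×4.1 = 111.3. Total P_a = 14.78+111.3 = 126.0 kN/m.

126 kN/m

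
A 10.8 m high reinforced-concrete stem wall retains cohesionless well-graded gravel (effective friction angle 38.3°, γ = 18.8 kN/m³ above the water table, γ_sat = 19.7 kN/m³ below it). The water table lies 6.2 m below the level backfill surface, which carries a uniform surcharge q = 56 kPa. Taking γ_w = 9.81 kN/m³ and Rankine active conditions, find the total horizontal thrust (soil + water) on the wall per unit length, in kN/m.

481 kN/m

K_a = tan²(45° − φ/2) = 0.2347.
γ' = 19.7 − 9.81 = 9.890 kN/m³. h₂ = H − d_w = 4.6 m.
σ'_h: at surface K_a·q = 13.15; at WT K_a(q+γd_w) = 40.51; at base K_a(q+γd_w+γ'h₂) = 51.19 kPa.
P₁ = ½(13.15+40.51)×6.2 = 166.3; P₂ = ½(40.51+51.19)×4.6 = 210.9; P_w = ½γ_w h₂² = 103.8.
Total = 166.3+210.9+103.8 = 481.0 kN/m.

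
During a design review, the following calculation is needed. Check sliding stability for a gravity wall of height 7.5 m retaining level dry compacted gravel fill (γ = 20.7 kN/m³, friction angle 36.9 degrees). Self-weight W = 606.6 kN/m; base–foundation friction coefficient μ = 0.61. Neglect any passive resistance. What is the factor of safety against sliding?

2.55

K_a = tan²(45° − 36.9°/2) = 0.2497.
P_a = ½K_aγH² = 0.5×0.2497×20.7×7.5² = 145.4 kN/m, acting at H/3 = 2.500 m above the base.
FS_sliding = μW / P_a = 0.61×606.6 / 145.4 = 2.546.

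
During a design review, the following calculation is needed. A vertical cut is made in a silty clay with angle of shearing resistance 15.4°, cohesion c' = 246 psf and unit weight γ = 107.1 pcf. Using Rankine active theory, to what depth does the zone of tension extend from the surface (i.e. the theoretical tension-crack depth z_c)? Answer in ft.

K_a = tan²(45° − 15.4°/2) = 0.5803; √K_a = 0.7618.
The active pressure is zero where K_a γ z = 2c√K_a, so z_c = 2c/(γ√K_a) = 2×246/(107.1×0.7618) = 6.030 ft.

6.03 ft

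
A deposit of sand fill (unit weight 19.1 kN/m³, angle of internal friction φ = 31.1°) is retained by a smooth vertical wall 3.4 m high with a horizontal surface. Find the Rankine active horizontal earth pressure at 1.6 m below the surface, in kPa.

K_a = (1 − sin φ)/(1 + sin φ) = 0.3188.
σ_h = K_a γ z = 0.3188 × 19.1 × 1.6 = 9.742 kPa.

9.74 kPa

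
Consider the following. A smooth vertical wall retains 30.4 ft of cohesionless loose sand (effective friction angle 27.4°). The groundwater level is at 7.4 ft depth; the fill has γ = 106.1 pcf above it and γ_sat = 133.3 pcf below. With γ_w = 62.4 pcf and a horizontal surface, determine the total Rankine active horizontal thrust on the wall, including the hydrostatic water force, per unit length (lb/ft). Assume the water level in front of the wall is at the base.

K_a = tan²(45° − φ/2) = 0.3697.
γ' = 133.3 − 62.4 = 70.90 pcf. Depth below WT = 23.0 ft.
σ'_h at WT = K_a γ d_w = 290.2 psf; at base = 290.2 + K_a γ' × 23.0 = 893.1 psf.
P₁ (0–7.4 ft) = ½×290.2×7.4 = 1074. P₂ (7.4–30.4 ft) = ½(290.2+893.1)×23.0 = 13610.
P_w = ½ γ_w h₂² = 0.5×62.4×23.0² = 16500. Total = 1074+13610+16500 = 31190 lb/ft.

31200 lb/ft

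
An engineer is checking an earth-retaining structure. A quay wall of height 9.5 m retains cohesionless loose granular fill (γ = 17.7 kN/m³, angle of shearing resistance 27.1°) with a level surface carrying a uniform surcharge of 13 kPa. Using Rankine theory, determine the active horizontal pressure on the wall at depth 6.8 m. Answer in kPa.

49.9 kPa

K_a = (1 − sin φ)/(1 + sin φ) = 0.3741.
σ_v = γz + q = 17.7 × 6.8 + 13 = 133.4 kPa.
σ_h = K_a σ_v = 0.3741 × 133.4 = 49.88 kPa.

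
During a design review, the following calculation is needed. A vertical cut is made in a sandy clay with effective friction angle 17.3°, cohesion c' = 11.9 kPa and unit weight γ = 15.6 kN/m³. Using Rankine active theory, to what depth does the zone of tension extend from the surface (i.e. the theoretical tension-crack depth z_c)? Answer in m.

K_a = tan²(45° − 17.3°/2) = 0.5416; √K_a = 0.7359.
The active pressure is zero where K_a γ z = 2c√K_a, so z_c = 2c/(γ√K_a) = 2×11.9/(15.6×0.7359) = 2.073 m.

2.07 m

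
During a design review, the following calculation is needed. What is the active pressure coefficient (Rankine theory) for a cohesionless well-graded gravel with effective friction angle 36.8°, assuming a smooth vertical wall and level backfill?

K_a = (1 − sin φ)/(1 + sin φ) = (1 − sin 36.8°)/(1 + sin 36.8°) = 0.2508.

0.251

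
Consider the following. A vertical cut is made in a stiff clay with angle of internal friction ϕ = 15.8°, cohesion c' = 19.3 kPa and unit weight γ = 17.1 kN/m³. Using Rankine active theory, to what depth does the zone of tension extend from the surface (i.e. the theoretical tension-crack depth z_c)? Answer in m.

K_a = tan²(45° − 15.8°/2) = 0.5720; √K_a = 0.7563.
The active pressure is zero where K_a γ z = 2c√K_a, so z_c = 2c/(γ√K_a) = 2×19.3/(17.1×0.7563) = 2.985 m.

2.98 m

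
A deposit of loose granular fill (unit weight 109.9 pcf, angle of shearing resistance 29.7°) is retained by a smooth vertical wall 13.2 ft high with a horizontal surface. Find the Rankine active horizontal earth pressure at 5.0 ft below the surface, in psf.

185 psf

K_a = (1 − sin φ)/(1 + sin φ) = 0.3374.
σ_h = K_a γ z = 0.3374 × 109.9 × 5.0 = 185.4 psf.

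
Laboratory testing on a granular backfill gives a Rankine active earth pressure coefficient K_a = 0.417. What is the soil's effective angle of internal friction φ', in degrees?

K_a = tan²(45° − φ/2) ⇒ 45° − φ/2 = arctan(√0.417) = 32.85°.
φ = 2(45° − 32.85°) = 24.29°.

24.3°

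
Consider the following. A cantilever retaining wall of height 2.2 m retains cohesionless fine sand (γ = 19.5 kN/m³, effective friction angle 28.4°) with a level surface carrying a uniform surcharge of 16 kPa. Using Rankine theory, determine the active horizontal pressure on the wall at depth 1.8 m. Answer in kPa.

18.2 kPa

K_a = (1 − sin φ)/(1 + sin φ) = 0.3554.
σ_v = γz + q = 19.5 × 1.8 + 16 = 51.10 kPa.
σ_h = K_a σ_v = 0.3554 × 51.10 = 18.16 kPa.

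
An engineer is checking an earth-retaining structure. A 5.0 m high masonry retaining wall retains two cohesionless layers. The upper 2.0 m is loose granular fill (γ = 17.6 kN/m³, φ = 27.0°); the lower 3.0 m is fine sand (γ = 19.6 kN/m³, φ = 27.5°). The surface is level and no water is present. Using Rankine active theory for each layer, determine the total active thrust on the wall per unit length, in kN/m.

K_a1 = tan²(45°−27.0°/2) = 0.3755; K_a2 = tan²(45°−27.5°/2) = 0.3682.
Layer 1: σ at base = K_a1 γ₁ h₁ = 13.22 kPa; P₁ = ½×13.22×2.0 = 13.22.
Layer 2: σ_v at top = γ₁h₁ = 35.20; σ_h top = K_a2×35.20 = 12.96; σ_h base = K_a2×(35.20+19.6×3.0) = 34.61.
P₂ = ½(12.96+34.61)×3.0 = 71.36. Total P_a = 13.22+71.36 = 84.58 kN/m.

84.6 kN/m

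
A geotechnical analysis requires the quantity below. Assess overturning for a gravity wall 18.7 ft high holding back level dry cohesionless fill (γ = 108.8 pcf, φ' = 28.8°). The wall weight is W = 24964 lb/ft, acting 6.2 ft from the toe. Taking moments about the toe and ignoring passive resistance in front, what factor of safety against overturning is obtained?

3.73

K_a = tan²(45° − 28.8°/2) = 0.3498.
P_a = ½K_aγH² = 0.5×0.3498×108.8×18.7² = 6653 lb/ft, acting at H/3 = 6.233 ft above the base.
Overturning moment M_o = P_a × H/3 = 6653 × 6.233 = 41470.
Resisting moment M_r = W × 6.2 = 24964 × 6.2 = 154800.
FS_overturning = M_r/M_o = 154800/41470 = 3.732.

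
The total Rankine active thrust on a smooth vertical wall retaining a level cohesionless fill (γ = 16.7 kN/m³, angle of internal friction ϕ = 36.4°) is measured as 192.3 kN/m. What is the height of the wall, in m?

9.50 m

K_a = 0.2552. P_a = ½ K_a γ H² ⇒ H = √(2P_a/(K_a γ)).
H = √(2×192.3/(0.2552×16.7)) = 9.500 m.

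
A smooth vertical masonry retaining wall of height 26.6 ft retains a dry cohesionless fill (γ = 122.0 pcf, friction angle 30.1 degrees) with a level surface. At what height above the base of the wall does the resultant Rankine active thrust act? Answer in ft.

K_a = 0.3320.
The pressure distribution is triangular, so the resultant acts at H/3 above the base = 26.6/3 = 8.867 ft.

8.87 ft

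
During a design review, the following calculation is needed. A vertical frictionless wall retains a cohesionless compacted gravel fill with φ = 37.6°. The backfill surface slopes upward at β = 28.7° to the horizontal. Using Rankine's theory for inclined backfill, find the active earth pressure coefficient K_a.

0.350

K_a = cos β · (cos β − √(cos²β − cos²φ)) / (cos β + √(cos²β − cos²φ)).
cos β = 0.8771, cos φ = 0.7923, √(cos²β − cos²φ) = 0.3764.
K_a = 0.8771 × (0.8771 − 0.3764)/(0.8771 + 0.3764) = 0.3504.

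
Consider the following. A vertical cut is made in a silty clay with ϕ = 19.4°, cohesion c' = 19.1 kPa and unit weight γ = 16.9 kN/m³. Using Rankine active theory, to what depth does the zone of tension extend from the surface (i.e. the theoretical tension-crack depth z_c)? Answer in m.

K_a = tan²(45° − 19.4°/2) = 0.5013; √K_a = 0.7080.
The active pressure is zero where K_a γ z = 2c√K_a, so z_c = 2c/(γ√K_a) = 2×19.1/(16.9×0.7080) = 3.192 m.

3.19 m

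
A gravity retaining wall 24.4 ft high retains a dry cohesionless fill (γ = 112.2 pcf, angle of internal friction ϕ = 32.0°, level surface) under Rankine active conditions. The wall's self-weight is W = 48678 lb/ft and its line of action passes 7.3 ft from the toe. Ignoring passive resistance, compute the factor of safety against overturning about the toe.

K_a = tan²(45° − 32.0°/2) = 0.3073.
P_a = ½K_aγH² = 0.5×0.3073×112.2×24.4² = 10260 lb/ft, acting at H/3 = 8.133 ft above the base.
Overturning moment M_o = P_a × H/3 = 10260 × 8.133 = 83470.
Resisting moment M_r = W × 7.3 = 48678 × 7.3 = 355300.
FS_overturning = M_r/M_o = 355300/83470 = 4.257.

4.26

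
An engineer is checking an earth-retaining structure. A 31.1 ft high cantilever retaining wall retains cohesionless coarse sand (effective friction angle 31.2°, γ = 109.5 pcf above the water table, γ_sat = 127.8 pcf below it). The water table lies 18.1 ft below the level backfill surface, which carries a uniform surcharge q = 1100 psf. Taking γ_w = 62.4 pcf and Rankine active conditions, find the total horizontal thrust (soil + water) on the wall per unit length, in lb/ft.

K_a = tan²(45° − φ/2) = 0.3175.
γ' = 127.8 − 62.4 = 65.40 pcf. h₂ = H − d_w = 13.0 ft.
σ'_h: at surface K_a·q = 349.2; at WT K_a(q+γd_w) = 978.5; at base K_a(q+γd_w+γ'h₂) = 1248 psf.
P₁ = ½(349.2+978.5)×18.1 = 12020; P₂ = ½(978.5+1248)×13.0 = 14480; P_w = ½γ_w h₂² = 5273.
Total = 12020+14480+5273 = 31760 lb/ft.

31800 lb/ft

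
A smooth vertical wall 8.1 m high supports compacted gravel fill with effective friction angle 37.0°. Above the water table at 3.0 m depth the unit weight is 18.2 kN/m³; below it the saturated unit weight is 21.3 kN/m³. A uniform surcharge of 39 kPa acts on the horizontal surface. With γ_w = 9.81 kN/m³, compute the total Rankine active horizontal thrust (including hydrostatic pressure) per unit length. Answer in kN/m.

333 kN/m

K_a = tan²(45° − φ/2) = 0.2486.
γ' = 21.3 − 9.81 = 11.49 kN/m³. h₂ = H − d_w = 5.1 m.
σ'_h: at surface K_a·q = 9.695; at WT K_a(q+γd_w) = 23.27; at base K_a(q+γd_w+γ'h₂) = 37.83 kPa.
P₁ = ½(9.695+23.27)×3.0 = 49.44; P₂ = ½(23.27+37.83)×5.1 = 155.8; P_w = ½γ_w h₂² = 127.6.
Total = 49.44+155.8+127.6 = 332.8 kN/m.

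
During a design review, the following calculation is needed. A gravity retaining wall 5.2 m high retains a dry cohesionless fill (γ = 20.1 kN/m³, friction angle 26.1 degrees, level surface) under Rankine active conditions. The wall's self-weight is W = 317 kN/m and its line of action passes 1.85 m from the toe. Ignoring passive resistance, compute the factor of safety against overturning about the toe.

3.20

K_a = tan²(45° − 26.1°/2) = 0.3889.
P_a = ½K_aγH² = 0.5×0.3889×20.1×5.2² = 105.7 kN/m, acting at H/3 = 1.733 m above the base.
Overturning moment M_o = P_a × H/3 = 105.7 × 1.733 = 183.2.
Resisting moment M_r = W × 1.85 = 317 × 1.85 = 586.5.
FS_overturning = M_r/M_o = 586.5/183.2 = 3.201.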